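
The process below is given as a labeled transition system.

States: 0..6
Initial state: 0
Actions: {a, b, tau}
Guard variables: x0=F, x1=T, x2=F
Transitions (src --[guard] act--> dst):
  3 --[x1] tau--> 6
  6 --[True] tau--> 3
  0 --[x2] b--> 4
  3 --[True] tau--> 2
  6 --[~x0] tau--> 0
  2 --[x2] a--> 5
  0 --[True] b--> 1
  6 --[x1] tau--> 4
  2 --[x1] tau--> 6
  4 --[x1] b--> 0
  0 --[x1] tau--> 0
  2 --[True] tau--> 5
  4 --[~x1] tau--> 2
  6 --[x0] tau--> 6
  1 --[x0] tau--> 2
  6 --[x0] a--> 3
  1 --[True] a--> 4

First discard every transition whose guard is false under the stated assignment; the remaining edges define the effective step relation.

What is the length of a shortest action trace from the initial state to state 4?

Answer: 2

Working:
Breadth-first toward 4:
  Layer 0: {0}
  Layer 1: {1}
  Layer 2: {4}
4 enters at depth 2; path b·a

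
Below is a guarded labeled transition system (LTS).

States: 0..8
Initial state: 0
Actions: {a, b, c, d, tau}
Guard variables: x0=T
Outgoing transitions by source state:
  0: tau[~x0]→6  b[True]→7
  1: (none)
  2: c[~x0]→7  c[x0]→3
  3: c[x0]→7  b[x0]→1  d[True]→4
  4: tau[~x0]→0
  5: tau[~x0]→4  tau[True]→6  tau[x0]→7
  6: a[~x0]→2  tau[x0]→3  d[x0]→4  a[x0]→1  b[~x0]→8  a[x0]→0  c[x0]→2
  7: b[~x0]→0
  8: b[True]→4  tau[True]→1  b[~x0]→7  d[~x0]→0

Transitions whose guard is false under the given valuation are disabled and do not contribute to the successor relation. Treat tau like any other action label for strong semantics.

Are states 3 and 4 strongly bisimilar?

Answer: NOT BISIMILAR

Analysis:
Refine partition for ~:
  P[0] = {{0,1,2,3,4,5,6,7,8}}
  P[1] = {{0},{1,4,7},{2},{3},{5},{6},{8}}
stable after 2 split(s): 7 block(s)
class of 3: {3}; class of 4: {1,4,7}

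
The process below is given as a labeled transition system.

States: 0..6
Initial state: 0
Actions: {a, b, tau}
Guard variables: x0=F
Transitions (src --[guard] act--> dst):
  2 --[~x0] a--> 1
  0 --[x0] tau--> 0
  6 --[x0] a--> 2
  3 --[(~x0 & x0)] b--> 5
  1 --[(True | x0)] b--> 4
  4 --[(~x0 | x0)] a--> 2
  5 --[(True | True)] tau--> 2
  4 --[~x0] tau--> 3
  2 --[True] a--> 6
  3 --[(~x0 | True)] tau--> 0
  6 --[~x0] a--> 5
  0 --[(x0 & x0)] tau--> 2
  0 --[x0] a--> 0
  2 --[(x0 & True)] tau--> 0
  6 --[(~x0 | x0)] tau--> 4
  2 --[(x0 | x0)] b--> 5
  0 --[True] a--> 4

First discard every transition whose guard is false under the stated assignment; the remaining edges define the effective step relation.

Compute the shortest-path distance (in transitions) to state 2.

Breadth-first toward 2:
  Layer 0: {0}
  Layer 1: {4}
  Layer 2: {2,3}
depth(2)=2, e.g. a·a

Answer: 2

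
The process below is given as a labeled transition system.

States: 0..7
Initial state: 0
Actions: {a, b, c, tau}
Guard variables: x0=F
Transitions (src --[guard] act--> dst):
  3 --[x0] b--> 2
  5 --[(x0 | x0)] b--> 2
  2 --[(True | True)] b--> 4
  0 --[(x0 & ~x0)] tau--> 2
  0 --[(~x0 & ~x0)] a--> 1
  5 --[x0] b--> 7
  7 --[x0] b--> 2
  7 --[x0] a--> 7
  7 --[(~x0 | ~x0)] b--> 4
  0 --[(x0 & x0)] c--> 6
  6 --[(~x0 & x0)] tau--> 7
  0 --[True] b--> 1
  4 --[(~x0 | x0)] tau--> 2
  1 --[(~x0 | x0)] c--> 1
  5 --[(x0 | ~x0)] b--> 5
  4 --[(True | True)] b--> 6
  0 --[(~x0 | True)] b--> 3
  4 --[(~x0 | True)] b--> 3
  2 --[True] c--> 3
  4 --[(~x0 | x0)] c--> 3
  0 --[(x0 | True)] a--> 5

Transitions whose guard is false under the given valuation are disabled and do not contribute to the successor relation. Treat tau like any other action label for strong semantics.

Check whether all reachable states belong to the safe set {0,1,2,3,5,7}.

Inv-set: {0,1,2,3,5,7}
Reachable = {0,1,3,5}
  0: ✓
  1: ✓
  3: ✓
  5: ✓

Answer: INVARIANT HOLDS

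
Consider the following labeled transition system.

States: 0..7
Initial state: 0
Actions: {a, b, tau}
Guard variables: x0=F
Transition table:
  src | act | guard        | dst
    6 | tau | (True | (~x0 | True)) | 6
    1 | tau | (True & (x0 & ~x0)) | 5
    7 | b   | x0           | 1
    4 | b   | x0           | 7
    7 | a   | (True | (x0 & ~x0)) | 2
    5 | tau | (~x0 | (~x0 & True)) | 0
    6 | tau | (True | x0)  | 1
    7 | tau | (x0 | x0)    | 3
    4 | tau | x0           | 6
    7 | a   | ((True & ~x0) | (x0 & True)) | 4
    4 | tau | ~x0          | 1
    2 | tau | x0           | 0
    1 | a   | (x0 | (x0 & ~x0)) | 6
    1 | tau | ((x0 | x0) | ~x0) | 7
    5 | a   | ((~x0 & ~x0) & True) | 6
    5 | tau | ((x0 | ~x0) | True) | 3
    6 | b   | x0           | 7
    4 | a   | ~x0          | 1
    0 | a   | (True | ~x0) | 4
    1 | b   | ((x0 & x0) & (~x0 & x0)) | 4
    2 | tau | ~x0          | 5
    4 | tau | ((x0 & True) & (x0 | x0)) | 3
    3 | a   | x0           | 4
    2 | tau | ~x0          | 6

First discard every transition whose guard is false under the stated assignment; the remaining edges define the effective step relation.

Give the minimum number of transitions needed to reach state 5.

BFS to 5:
  depth 0: {0}
  depth 1: {4}
  depth 2: {1}
  depth 3: {7}
  depth 4: {2}
  depth 5: {5,6}
first hit 5 at d=5 via a·a·tau·a·tau

Answer: 5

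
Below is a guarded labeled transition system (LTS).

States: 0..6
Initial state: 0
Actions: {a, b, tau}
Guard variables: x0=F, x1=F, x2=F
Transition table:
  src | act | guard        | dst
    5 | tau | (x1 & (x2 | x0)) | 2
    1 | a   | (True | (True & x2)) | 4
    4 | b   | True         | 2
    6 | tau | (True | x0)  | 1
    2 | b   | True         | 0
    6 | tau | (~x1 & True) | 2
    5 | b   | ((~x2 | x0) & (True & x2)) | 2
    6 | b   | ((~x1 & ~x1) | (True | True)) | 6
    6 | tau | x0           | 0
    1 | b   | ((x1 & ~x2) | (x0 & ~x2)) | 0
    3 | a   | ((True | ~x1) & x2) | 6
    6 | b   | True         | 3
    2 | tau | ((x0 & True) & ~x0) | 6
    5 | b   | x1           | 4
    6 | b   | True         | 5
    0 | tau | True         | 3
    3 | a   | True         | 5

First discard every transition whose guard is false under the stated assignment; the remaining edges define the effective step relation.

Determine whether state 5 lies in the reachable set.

Guard filter leaves 10 enabled edge(s).
Layer 0: {0}
Layer 1: {3}  cumulative {0,3}
Layer 2: {5}  cumulative {0,3,5}
R = {0,3,5}
Path to 5: tau·a

Answer: REACHABLE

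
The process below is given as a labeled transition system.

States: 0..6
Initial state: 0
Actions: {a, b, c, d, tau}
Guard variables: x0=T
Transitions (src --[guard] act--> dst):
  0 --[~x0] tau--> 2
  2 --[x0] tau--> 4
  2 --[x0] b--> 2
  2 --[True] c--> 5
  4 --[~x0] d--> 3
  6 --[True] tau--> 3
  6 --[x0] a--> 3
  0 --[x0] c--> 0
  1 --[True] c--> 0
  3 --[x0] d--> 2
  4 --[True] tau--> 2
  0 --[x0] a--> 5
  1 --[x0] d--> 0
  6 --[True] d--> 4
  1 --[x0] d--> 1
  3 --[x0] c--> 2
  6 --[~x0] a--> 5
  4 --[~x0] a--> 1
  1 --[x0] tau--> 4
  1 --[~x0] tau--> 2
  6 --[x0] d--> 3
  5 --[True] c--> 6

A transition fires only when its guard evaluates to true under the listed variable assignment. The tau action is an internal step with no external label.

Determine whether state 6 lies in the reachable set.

Answer: REACHABLE

Trace:
Guard filter leaves 17 enabled edge(s).
Layer 0: {0}
Layer 1: {5}  total {0,5}
Layer 2: {6}  total {0,5,6}
Layer 3: {3,4}  total {0,3,4,5,6}
Layer 4: {2}  total {0,2,3,4,5,6}
Reachable = {0,2,3,4,5,6}
trace reaching 6: a·c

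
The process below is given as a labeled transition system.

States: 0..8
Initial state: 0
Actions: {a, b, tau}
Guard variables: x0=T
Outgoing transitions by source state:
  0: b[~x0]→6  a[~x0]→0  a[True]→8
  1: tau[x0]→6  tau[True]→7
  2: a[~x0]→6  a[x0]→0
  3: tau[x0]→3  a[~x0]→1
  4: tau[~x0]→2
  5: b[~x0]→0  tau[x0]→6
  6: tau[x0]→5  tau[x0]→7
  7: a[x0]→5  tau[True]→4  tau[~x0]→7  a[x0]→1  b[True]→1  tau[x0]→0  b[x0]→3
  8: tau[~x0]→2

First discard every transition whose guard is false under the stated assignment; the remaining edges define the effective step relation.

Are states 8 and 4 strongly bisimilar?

Compute ~ classes (split until stable):
  P[0] = {{0,1,2,3,4,5,6,7,8}}
  P[1] = {{0,2},{1,3,5,6},{4,8},{7}}
  P[2] = {{0},{1,6},{2},{3,5},{4,8},{7}}
  P[3] = {{0},{1},{2},{3},{4,8},{5},{6},{7}}
stable after 4 split(s): 8 block(s)
8∈{4,8}, 4∈{4,8}

Answer: BISIMILAR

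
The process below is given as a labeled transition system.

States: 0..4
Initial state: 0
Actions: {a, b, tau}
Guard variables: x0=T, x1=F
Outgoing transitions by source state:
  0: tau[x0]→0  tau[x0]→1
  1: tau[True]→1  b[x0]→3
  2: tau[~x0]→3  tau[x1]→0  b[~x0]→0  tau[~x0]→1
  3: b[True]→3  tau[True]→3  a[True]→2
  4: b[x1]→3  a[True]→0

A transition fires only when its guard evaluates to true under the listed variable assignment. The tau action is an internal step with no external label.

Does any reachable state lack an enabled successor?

Answer: DEADLOCK at state 2

Trace:
Reach set: {0,1,2,3}
  0: tau→0  tau→1  [deg 2]
  1: b→3  tau→1  [deg 2]
  2: ∅  [STUCK]
  3: a→2  b→3  tau→3  [deg 3]
trace reaching 2: tau·b·a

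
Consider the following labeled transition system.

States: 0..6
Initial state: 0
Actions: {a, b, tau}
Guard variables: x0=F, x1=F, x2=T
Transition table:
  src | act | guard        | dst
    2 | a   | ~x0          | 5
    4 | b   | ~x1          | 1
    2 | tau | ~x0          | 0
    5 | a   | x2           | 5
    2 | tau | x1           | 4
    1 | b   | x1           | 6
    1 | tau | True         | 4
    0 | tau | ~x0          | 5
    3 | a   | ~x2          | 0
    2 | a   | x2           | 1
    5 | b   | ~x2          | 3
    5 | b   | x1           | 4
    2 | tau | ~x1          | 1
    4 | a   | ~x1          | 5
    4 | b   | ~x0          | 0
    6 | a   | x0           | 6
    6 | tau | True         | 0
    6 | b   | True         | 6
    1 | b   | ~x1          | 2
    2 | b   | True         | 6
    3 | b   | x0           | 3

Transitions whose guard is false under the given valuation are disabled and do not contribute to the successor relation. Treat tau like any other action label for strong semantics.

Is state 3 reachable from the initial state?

After dropping false guards: 14 live edges.
Layer 0: {0}
Layer 1: {5}  cumulative {0,5}
Reachable = {0,5}

Answer: UNREACHABLE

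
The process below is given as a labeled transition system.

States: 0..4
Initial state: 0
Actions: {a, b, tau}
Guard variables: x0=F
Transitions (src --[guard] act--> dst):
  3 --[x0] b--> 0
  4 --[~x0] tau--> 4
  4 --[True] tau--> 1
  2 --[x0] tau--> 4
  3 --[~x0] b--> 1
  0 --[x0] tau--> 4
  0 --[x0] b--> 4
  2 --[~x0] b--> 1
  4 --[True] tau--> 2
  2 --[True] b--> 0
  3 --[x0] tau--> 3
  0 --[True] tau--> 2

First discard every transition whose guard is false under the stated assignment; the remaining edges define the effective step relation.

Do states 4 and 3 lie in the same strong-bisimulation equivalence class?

Answer: NOT BISIMILAR

Trace:
Refine partition for ~:
  P[0] = {{0,1,2,3,4}}
  P[1] = {{0,4},{1},{2,3}}
  P[2] = {{0},{1},{2},{3},{4}}
Fixed point at round 3; 5 class(es).
4∈{4}, 3∈{3}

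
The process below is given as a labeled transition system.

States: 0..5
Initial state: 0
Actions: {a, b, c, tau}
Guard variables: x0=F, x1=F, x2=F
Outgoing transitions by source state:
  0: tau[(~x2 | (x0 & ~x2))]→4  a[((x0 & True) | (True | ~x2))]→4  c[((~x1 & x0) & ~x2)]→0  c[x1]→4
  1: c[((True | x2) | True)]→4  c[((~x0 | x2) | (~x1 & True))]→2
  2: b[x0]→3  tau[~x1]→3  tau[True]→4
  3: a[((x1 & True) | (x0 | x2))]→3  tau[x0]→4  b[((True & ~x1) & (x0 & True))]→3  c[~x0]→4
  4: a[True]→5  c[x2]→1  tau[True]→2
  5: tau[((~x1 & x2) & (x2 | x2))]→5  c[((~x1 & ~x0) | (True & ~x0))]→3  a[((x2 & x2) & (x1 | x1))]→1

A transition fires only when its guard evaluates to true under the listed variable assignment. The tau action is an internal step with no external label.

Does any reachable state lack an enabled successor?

Answer: DEADLOCK-FREE

Trace:
Reach set: {0,2,3,4,5}
  0: a→4  tau→4  [deg 2]
  2: tau→3  tau→4  [deg 2]
  3: c→4  [deg 1]
  4: a→5  tau→2  [deg 2]
  5: c→3  [deg 1]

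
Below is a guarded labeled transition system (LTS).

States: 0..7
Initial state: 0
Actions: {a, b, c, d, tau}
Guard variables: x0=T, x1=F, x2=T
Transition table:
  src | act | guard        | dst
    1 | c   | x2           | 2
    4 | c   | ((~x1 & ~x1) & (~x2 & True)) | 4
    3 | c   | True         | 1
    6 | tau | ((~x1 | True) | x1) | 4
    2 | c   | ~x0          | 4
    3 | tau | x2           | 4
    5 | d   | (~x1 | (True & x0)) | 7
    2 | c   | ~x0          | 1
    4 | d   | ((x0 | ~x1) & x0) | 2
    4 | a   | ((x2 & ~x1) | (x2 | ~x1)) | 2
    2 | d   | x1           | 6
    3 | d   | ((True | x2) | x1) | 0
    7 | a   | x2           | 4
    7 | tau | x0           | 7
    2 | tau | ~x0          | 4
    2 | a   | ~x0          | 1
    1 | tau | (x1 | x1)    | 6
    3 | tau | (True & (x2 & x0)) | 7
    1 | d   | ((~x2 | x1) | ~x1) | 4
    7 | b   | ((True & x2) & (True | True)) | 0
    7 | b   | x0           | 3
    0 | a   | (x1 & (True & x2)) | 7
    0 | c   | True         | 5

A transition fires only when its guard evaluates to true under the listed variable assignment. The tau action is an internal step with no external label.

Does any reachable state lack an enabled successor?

Answer: DEADLOCK at state 2

Working:
Reachable = {0,1,2,3,4,5,7}
  0: c→5  [1 out]
  1: c→2  d→4  [2 out]
  2: ∅  [deadlock]
  3: c→1  d→0  tau→4  tau→7  [4 out]
  4: a→2  d→2  [2 out]
  5: d→7  [1 out]
  7: a→4  b→0  b→3  tau→7  [4 out]
trace reaching 2: c·d·a·d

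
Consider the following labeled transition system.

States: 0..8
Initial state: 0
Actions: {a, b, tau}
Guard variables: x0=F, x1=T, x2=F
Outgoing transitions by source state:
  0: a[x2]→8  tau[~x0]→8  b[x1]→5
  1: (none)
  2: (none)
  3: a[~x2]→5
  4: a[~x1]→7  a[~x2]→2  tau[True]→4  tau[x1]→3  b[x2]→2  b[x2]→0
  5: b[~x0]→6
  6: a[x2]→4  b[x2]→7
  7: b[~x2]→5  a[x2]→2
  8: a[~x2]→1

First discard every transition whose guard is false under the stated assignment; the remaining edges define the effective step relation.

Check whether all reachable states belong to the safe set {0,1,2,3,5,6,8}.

Safe = {0,1,2,3,5,6,8}
Reach set: {0,1,5,6,8}
  0: ✓
  1: ✓
  5: ✓
  6: ✓
  8: ✓

Answer: INVARIANT HOLDS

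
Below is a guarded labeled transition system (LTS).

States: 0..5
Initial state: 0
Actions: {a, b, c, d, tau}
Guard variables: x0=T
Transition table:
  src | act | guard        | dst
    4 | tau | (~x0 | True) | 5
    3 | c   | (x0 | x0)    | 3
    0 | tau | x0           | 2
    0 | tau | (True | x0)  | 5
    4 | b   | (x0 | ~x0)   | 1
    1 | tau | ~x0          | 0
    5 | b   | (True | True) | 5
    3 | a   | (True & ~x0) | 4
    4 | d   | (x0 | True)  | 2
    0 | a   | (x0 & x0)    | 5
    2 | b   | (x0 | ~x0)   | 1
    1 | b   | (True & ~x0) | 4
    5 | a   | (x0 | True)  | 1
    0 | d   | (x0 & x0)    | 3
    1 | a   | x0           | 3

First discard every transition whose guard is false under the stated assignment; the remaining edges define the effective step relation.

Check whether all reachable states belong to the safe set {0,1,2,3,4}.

Safe = {0,1,2,3,4}
Reach set: {0,1,2,3,5}
  0: ✓
  1: ✓
  2: ✓
  3: ✓
  5: outside
witness against invariant: tau → 5

Answer: INVARIANT VIOLATED at state 5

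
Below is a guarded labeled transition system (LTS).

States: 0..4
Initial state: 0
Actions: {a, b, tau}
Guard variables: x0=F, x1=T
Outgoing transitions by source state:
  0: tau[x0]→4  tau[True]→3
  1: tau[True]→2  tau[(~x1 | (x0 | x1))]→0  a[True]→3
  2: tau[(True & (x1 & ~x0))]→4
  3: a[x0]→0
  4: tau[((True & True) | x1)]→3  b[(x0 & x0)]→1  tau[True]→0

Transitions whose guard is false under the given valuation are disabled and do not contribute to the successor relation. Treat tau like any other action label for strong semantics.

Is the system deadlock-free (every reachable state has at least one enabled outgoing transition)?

Reachable = {0,3}
  0: tau→3  [1 exit(s)]
  3: ∅  [STUCK]
witness 3: tau

Answer: DEADLOCK at state 3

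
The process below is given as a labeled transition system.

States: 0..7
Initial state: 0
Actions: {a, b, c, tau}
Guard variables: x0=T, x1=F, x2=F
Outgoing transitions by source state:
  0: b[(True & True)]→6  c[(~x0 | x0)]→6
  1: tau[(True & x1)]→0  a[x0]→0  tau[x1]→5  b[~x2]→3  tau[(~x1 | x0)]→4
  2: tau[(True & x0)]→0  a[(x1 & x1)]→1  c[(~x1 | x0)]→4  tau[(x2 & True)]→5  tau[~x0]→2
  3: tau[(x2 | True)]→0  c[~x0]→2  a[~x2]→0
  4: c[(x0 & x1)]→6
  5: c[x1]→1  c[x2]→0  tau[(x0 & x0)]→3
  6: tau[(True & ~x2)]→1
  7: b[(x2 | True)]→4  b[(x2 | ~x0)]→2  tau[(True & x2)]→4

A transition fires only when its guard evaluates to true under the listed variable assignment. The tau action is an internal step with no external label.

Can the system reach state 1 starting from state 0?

12 transition(s) survive guard evaluation.
L0 = {0}
L1 = {6}  cumulative {0,6}
L2 = {1}  cumulative {0,1,6}
L3 = {3,4}  cumulative {0,1,3,4,6}
Reachable = {0,1,3,4,6}
Path to 1: b·tau

Answer: REACHABLE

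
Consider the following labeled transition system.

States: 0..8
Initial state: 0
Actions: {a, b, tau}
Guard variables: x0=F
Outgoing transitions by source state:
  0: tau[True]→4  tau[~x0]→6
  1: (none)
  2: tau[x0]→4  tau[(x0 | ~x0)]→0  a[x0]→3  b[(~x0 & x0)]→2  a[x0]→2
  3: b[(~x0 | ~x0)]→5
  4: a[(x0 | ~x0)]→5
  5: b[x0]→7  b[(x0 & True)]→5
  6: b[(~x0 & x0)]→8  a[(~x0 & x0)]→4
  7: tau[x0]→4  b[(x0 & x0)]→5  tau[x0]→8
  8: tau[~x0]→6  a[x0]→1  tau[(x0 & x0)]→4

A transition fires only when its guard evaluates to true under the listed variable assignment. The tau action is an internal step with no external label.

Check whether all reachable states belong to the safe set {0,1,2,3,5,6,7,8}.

Answer: INVARIANT VIOLATED at state 4

Trace:
Safe = {0,1,2,3,5,6,7,8}
Reachable = {0,4,5,6}
  0: ok
  4: VIOLATES
  5: ok
  6: ok
reach 4 via tau — violates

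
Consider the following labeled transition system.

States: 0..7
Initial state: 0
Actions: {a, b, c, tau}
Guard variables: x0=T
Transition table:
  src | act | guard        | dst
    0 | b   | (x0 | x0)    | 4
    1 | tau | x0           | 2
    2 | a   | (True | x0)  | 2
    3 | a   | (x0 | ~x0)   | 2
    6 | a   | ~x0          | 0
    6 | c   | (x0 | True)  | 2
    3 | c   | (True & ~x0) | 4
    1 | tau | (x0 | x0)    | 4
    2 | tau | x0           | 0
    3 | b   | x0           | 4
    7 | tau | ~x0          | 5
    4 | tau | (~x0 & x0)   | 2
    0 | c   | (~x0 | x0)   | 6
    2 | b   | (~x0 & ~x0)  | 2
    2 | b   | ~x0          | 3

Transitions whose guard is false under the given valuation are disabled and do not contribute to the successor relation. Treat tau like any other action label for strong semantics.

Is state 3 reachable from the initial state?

Answer: UNREACHABLE

Analysis:
After dropping false guards: 9 live edges.
Layer 0: {0}
Layer 1: {4,6}  now seen {0,4,6}
Layer 2: {2}  now seen {0,2,4,6}
R = {0,2,4,6}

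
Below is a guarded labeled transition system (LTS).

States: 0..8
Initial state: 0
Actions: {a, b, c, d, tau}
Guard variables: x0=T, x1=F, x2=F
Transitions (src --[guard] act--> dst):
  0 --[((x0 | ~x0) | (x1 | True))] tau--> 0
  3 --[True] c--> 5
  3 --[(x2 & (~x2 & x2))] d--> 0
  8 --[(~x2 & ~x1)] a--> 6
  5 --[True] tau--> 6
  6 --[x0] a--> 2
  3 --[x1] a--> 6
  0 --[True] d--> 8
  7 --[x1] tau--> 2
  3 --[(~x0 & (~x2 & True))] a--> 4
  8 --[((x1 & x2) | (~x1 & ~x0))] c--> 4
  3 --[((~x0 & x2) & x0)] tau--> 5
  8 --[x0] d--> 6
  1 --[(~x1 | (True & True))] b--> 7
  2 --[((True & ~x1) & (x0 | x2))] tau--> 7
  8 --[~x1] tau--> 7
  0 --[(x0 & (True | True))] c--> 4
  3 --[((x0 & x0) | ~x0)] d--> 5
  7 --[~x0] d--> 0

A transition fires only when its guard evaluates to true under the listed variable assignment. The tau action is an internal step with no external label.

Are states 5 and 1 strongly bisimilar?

Bisimulation quotient by refinement:
  round 0: {{0,1,2,3,4,5,6,7,8}}
  round 1: {{0},{1},{2,5},{3},{4,7},{6},{8}}
  round 2: {{0},{1},{2},{3},{4,7},{5},{6},{8}}
8 equivalence class(es) (converged in 3)
class of 5: {5}; class of 1: {1}

Answer: NOT BISIMILAR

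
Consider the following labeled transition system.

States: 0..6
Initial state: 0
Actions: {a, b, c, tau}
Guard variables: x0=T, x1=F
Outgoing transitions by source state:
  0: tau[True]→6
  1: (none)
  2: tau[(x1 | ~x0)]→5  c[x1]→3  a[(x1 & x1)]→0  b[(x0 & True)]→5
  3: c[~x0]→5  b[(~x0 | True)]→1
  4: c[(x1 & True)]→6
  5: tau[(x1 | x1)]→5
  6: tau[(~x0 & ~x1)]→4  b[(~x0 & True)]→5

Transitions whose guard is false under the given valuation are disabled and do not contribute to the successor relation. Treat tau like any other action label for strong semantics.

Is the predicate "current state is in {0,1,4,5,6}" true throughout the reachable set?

Answer: INVARIANT HOLDS

Analysis:
Allowed set {0,1,4,5,6}
Reach set: {0,6}
  0: ✓
  6: ✓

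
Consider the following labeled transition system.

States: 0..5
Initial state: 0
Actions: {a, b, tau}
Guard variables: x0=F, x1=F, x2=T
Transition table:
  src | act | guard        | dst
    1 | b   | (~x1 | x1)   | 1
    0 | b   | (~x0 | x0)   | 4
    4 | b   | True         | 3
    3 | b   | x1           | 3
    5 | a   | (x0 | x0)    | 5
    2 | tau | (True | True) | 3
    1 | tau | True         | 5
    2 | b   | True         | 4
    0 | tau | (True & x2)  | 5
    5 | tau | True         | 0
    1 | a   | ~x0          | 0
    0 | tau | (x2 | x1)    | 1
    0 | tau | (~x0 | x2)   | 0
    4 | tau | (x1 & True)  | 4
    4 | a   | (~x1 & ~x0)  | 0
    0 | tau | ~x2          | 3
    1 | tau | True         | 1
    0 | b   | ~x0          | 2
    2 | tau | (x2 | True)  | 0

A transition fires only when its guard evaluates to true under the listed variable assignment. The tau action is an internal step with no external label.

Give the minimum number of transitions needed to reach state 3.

Answer: 2

Working:
BFS to 3:
  L0 = {0}
  L1 = {1,2,4,5}
  L2 = {3}
depth(3)=2, e.g. b·tau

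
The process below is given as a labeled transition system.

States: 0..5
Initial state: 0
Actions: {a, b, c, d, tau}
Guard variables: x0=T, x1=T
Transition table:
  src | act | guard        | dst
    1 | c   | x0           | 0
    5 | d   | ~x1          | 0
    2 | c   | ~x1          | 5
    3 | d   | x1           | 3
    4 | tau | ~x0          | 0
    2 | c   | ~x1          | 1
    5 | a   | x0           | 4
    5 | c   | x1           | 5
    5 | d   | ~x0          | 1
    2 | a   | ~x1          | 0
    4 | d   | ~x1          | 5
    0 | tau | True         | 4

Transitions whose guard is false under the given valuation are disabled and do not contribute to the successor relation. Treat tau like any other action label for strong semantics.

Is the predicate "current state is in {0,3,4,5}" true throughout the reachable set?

Answer: INVARIANT HOLDS

Working:
Safe = {0,3,4,5}
Reachable = {0,4}
  0: safe
  4: safe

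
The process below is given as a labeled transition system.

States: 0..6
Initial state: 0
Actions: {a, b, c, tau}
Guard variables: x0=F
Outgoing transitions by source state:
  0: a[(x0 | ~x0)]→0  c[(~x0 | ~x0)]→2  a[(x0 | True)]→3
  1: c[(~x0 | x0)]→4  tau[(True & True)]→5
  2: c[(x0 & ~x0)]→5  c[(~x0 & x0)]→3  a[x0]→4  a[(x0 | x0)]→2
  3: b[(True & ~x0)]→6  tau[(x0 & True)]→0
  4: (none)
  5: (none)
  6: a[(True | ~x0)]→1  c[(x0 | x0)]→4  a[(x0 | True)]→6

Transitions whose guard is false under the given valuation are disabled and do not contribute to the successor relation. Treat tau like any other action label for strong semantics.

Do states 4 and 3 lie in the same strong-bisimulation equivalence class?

Refine partition for ~:
  P[0] = {{0,1,2,3,4,5,6}}
  P[1] = {{0},{1},{2,4,5},{3},{6}}
Fixed point at round 2; 5 class(es).
class of 4: {2,4,5}; class of 3: {3}

Answer: NOT BISIMILAR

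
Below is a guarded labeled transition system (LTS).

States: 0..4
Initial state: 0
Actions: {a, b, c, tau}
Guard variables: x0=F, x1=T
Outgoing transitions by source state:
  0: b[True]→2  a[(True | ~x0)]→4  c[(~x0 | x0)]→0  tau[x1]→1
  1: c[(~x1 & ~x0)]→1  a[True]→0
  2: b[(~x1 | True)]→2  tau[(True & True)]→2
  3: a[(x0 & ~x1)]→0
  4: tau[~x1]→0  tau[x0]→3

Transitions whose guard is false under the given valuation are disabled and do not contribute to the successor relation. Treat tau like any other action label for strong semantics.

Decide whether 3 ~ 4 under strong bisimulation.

Compute ~ classes (split until stable):
  π0 = {{0,1,2,3,4}}
  π1 = {{0},{1},{2},{3,4}}
Fixed point at round 2; 4 class(es).
[3]={3,4}  [4]={3,4}

Answer: BISIMILAR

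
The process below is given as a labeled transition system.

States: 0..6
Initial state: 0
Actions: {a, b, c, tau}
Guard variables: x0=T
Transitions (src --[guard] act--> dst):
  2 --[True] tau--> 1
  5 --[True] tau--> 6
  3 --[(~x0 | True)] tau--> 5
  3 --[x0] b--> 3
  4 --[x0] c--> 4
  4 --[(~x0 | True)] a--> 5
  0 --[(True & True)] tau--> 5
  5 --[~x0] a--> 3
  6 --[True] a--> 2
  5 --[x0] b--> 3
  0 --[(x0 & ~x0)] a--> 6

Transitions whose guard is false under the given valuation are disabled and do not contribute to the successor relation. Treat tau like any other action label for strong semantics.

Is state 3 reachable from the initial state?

Guard filter leaves 9 enabled edge(s).
depth 0: {0}
depth 1: {5}  total {0,5}
depth 2: {3,6}  total {0,3,5,6}
depth 3: {2}  total {0,2,3,5,6}
depth 4: {1}  total {0,1,2,3,5,6}
Reachable = {0,1,2,3,5,6}
trace reaching 3: tau·b

Answer: REACHABLE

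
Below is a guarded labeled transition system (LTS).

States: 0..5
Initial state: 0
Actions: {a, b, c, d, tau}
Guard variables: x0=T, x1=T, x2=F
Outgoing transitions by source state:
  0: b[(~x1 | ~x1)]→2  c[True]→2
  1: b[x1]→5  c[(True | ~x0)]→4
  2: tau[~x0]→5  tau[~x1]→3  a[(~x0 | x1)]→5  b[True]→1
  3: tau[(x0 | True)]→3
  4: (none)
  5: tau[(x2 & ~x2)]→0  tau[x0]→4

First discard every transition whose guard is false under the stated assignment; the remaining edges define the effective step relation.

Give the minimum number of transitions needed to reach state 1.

Breadth-first toward 1:
  L0 = {0}
  L1 = {2}
  L2 = {1,5}
1 enters at depth 2; path c·b

Answer: 2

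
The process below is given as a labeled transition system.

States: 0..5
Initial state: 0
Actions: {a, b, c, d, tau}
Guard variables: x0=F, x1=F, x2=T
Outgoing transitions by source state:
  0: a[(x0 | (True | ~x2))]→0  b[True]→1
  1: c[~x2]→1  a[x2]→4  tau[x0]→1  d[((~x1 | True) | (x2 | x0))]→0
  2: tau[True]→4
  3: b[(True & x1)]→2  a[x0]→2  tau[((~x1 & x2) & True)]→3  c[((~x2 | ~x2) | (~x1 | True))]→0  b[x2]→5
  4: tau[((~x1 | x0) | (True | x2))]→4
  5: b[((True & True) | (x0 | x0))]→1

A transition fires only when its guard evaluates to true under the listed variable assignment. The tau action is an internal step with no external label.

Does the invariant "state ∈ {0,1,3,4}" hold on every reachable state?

Allowed set {0,1,3,4}
Reachable = {0,1,4}
  0: ✓
  1: ✓
  4: ✓

Answer: INVARIANT HOLDS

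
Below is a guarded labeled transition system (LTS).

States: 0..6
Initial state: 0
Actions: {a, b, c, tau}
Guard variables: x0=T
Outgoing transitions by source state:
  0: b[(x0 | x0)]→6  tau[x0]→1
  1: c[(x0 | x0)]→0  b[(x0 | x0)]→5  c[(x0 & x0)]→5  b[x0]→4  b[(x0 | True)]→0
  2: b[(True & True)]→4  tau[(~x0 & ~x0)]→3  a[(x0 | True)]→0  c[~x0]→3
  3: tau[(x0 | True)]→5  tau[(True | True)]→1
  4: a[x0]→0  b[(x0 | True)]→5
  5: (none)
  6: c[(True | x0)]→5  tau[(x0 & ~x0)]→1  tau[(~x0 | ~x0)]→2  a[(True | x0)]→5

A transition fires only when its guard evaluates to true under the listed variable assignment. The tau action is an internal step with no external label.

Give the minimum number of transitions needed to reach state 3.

BFS to 3:
  Layer 0: {0}
  Layer 1: {1,6}
  Layer 2: {4,5}
3 never appears.

Answer: UNREACHABLE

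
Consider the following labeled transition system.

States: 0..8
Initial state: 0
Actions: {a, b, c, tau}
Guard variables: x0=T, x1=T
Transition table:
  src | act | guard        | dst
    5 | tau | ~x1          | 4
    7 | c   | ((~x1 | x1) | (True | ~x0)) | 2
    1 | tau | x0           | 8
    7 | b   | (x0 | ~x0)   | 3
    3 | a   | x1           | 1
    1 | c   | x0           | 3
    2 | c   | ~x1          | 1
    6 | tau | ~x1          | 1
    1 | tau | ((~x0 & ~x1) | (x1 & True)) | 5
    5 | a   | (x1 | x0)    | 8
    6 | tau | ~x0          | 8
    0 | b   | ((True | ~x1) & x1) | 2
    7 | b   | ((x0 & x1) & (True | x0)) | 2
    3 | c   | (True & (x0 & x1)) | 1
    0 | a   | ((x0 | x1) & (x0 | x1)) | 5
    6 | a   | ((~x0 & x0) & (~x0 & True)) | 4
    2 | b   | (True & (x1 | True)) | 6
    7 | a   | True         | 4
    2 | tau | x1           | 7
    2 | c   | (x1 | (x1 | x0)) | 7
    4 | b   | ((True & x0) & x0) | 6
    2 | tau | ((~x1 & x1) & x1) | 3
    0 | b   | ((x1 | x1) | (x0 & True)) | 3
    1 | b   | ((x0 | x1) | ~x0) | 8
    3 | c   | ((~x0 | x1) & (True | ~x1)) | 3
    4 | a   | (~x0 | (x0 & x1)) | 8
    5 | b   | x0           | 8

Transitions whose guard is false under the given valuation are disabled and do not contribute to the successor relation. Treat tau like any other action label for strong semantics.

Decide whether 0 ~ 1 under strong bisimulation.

Answer: NOT BISIMILAR

Working:
Bisimulation quotient by refinement:
  round 0: {{0,1,2,3,4,5,6,7,8}}
  round 1: {{0,4,5},{1,2},{3},{6,8},{7}}
  round 2: {{0},{1},{2},{3},{4,5},{6,8},{7}}
stable after 3 split(s): 7 block(s)
[0]={0}  [1]={1}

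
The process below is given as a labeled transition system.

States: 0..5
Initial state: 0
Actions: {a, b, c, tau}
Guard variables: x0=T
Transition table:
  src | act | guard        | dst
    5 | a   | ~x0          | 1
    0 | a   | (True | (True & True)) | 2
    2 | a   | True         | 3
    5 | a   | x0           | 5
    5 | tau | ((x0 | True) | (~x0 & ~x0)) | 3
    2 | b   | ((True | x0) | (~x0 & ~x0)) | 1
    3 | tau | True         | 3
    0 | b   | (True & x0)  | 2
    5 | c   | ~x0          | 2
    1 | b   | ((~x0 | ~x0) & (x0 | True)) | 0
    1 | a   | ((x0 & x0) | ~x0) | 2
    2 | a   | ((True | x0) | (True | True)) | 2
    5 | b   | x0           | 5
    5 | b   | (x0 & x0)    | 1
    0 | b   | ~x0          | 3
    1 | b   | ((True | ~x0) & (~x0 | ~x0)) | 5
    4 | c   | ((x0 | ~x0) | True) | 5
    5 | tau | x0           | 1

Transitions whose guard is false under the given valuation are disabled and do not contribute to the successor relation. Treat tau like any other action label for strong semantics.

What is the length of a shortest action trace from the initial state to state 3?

Breadth-first toward 3:
  depth 0: {0}
  depth 1: {2}
  depth 2: {1,3}
depth(3)=2, e.g. a·a

Answer: 2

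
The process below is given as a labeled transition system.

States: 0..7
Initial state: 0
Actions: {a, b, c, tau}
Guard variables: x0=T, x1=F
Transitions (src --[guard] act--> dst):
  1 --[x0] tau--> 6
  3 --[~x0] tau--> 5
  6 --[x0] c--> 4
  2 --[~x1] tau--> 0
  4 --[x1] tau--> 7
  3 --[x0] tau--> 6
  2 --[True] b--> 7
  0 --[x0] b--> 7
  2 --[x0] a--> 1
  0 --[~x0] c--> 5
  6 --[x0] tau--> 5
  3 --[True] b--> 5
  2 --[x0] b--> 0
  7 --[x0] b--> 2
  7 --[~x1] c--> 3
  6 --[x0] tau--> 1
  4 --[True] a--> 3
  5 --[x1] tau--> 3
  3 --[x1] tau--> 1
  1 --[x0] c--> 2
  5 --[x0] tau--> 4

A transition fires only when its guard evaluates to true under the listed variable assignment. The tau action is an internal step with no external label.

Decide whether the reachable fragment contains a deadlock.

Answer: DEADLOCK-FREE

Working:
Reachable = {0,1,2,3,4,5,6,7}
  0: b→7  [1 exit(s)]
  1: c→2  tau→6  [2 exit(s)]
  2: a→1  b→0  b→7  tau→0  [4 exit(s)]
  3: b→5  tau→6  [2 exit(s)]
  4: a→3  [1 exit(s)]
  5: tau→4  [1 exit(s)]
  6: c→4  tau→1  tau→5  [3 exit(s)]
  7: b→2  c→3  [2 exit(s)]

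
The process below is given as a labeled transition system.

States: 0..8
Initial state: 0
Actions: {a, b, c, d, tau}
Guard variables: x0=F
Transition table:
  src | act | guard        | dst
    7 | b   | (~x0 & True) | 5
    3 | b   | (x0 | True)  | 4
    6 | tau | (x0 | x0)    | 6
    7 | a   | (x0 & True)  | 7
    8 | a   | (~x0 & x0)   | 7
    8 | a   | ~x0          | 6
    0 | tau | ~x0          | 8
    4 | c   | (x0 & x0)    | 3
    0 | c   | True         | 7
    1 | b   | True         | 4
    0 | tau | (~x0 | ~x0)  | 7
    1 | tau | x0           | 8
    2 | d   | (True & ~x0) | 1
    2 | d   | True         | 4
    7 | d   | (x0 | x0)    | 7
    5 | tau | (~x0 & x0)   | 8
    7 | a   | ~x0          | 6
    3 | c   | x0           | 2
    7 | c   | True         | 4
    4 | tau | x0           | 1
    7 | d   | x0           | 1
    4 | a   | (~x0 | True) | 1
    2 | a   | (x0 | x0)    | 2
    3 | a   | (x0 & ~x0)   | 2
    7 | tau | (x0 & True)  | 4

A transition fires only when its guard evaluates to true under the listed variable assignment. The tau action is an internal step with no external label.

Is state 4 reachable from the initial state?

After dropping false guards: 12 live edges.
Layer 0: {0}
Layer 1: {7,8}  cumulative {0,7,8}
Layer 2: {4,5,6}  cumulative {0,4,5,6,7,8}
Layer 3: {1}  cumulative {0,1,4,5,6,7,8}
Reachable = {0,1,4,5,6,7,8}
Path to 4: tau·c

Answer: REACHABLE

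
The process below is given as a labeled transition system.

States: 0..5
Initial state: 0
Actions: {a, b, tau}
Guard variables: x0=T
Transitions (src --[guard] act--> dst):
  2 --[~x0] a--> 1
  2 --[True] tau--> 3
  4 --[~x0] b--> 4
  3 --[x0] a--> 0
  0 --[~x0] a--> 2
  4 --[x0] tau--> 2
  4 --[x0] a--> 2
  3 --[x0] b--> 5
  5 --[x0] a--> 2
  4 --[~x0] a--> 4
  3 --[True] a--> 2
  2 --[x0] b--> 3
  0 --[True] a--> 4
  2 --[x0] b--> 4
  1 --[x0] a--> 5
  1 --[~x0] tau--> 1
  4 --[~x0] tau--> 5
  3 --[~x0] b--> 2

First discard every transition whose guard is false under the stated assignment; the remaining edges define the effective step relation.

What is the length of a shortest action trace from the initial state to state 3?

Answer: 3

Analysis:
Breadth-first toward 3:
  depth 0: {0}
  depth 1: {4}
  depth 2: {2}
  depth 3: {3}
3 enters at depth 3; path a·a·b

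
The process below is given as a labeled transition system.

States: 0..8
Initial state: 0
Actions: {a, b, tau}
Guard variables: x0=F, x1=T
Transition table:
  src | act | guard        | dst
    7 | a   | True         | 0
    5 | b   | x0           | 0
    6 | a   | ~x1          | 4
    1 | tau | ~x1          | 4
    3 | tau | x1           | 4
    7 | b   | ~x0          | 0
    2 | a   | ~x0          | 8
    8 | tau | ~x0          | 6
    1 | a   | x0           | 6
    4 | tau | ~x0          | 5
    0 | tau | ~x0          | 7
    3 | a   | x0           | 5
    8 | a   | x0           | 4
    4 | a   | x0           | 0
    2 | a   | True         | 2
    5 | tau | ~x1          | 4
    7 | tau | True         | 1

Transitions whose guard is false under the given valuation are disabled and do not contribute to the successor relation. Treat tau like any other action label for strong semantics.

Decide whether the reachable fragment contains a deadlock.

Reachable = {0,1,7}
  0: tau→7  [deg 1]
  1: ∅  [deadlock]
  7: a→0  b→0  tau→1  [deg 3]
witness 1: tau·tau

Answer: DEADLOCK at state 1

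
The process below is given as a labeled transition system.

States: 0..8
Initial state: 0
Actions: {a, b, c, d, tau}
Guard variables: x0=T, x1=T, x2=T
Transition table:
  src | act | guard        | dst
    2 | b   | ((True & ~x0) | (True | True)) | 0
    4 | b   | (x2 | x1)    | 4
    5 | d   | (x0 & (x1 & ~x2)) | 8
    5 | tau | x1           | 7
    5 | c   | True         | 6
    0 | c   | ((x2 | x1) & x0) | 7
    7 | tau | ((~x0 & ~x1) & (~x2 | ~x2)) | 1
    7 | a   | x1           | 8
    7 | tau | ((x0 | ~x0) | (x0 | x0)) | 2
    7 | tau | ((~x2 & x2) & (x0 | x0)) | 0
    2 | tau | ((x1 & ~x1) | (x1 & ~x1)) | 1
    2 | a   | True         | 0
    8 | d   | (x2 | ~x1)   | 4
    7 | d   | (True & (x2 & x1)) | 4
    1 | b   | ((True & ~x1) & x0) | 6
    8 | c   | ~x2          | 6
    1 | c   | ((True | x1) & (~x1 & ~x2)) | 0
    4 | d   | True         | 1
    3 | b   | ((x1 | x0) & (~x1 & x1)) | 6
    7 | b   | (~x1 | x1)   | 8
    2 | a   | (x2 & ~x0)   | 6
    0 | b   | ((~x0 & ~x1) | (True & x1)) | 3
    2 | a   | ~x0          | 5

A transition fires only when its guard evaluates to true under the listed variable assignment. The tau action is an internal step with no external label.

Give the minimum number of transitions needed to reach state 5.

Layered search for 5:
  L0 = {0}
  L1 = {3,7}
  L2 = {2,4,8}
  L3 = {1}
5 never appears.

Answer: UNREACHABLE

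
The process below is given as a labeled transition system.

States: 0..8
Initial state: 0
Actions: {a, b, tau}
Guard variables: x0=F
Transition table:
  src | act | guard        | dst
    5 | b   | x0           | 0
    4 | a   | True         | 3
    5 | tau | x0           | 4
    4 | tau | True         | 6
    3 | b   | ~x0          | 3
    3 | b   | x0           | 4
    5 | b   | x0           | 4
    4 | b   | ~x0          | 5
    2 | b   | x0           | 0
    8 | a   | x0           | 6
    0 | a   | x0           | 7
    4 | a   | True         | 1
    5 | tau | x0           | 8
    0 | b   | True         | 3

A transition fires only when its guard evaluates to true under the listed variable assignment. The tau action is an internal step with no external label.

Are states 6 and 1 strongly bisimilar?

Answer: BISIMILAR

Trace:
Bisimulation quotient by refinement:
  P[0] = {{0,1,2,3,4,5,6,7,8}}
  P[1] = {{0,3},{1,2,5,6,7,8},{4}}
Fixed point at round 2; 3 class(es).
[6]={1,2,5,6,7,8}  [1]={1,2,5,6,7,8}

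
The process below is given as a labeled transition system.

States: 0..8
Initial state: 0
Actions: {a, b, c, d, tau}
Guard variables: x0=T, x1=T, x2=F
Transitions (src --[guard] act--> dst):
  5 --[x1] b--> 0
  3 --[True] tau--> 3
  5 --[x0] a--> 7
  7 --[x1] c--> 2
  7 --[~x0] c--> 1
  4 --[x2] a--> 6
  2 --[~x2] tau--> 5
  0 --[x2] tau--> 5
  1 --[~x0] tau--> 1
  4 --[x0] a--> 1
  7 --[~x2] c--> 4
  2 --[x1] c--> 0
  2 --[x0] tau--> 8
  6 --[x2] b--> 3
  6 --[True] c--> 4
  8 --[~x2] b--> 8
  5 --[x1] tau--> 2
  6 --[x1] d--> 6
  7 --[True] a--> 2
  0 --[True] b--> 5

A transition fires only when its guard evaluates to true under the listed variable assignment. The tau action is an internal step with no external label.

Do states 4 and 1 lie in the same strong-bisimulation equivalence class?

Answer: NOT BISIMILAR

Working:
Compute ~ classes (split until stable):
  π0 = {{0,1,2,3,4,5,6,7,8}}
  π1 = {{0,8},{1},{2},{3},{4},{5},{6},{7}}
  π2 = {{0},{1},{2},{3},{4},{5},{6},{7},{8}}
stable after 3 split(s): 9 block(s)
class of 4: {4}; class of 1: {1}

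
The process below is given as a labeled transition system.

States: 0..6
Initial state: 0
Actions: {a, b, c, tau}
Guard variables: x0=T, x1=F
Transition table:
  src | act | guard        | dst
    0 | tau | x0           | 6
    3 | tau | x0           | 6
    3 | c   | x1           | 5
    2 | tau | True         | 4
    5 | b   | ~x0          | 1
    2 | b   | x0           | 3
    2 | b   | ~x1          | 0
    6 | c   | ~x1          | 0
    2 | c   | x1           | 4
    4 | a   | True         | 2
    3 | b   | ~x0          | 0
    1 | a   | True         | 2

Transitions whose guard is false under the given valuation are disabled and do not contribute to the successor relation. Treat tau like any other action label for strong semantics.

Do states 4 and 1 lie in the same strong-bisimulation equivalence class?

Refine partition for ~:
  P[0] = {{0,1,2,3,4,5,6}}
  P[1] = {{0,3},{1,4},{2},{5},{6}}
5 equivalence class(es) (converged in 2)
[4]={1,4}  [1]={1,4}

Answer: BISIMILAR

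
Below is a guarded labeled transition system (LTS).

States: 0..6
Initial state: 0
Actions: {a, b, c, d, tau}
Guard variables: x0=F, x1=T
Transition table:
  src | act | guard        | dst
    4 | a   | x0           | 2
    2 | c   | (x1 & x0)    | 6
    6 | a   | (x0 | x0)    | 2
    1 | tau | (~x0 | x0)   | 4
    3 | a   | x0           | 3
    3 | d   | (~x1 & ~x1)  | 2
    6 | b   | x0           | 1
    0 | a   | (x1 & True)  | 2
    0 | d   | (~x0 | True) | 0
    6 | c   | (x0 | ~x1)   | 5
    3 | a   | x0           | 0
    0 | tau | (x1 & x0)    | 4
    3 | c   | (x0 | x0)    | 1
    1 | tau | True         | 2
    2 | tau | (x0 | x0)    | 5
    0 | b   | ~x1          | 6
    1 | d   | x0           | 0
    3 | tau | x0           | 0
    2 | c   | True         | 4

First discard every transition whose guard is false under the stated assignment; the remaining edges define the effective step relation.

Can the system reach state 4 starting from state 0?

After dropping false guards: 5 live edges.
depth 0: {0}
depth 1: {2}  now seen {0,2}
depth 2: {4}  now seen {0,2,4}
R = {0,2,4}
trace reaching 4: a·c

Answer: REACHABLE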